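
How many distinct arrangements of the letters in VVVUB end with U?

4

With the last slot taken by U, it remains to arrange the other 4 letters (VVVB).
Those 4 letters have V appearing 3 times, giving (4)!/(3!) = 4.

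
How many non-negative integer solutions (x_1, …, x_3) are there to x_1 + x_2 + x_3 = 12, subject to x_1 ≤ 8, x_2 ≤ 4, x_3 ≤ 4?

15

Ignoring the caps, the number of non-negative solutions to x_1+…+x_3 = 12 is C(14,2) = 91.
Subtract solutions that violate a single cap (substitute x_i' = x_i − (cap_i+1)): x_1 ≥ 9 gives C(5,2) = 10; x_2 ≥ 5 gives C(9,2) = 36; x_3 ≥ 5 gives C(9,2) = 36. Together 82.
Add back pairs where two caps are both exceeded: 0 + 0 + 6 = 6.
By inclusion–exclusion the count is 91 − 82 + 6 = 15.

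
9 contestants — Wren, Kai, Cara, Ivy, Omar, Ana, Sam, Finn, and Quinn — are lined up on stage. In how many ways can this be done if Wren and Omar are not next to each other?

Of the 9! = 362880 arrangements, those with Wren and Omar adjacent number 2 × 8! = 80640 (treat the pair as a block with 2 internal orders).
Complementary counting: 362880 − 80640 = 282240.

282240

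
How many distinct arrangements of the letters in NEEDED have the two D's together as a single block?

20

Treat the 2 copies of D as a single block. The multiset to arrange is then {DD, E, E, E, N}, 5 items in all.
That gives (5)!/(3!) = 20 arrangements.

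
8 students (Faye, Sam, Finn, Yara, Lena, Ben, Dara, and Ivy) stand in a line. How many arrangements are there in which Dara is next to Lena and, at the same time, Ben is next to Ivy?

2880

Treat {Dara,Lena} as one block (2 orders) and {Ben,Ivy} as another (2 orders).
That leaves 6 units to arrange: 2 × 2 × 6! = 4 × 720 = 2880.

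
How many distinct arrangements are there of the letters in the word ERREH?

Letter multiplicities in ERREH: E×2, H×1, R×2.
The number of distinct arrangements is 5!/(2!·2!) = 120/4 = 30.

30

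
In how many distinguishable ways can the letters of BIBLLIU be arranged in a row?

630

The 7 letters of BIBLLIU have repeats: B appearing twice, I appearing twice, and L appearing twice.
So there are 7! / (2!·2!·2!) = 630 distinguishable arrangements.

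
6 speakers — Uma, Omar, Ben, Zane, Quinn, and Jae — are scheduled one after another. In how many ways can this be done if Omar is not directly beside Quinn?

There are 6! = 720 arrangements in all. If Omar and Quinn are adjacent, merging them into one block gives 2·(5)! = 240 arrangements.
Complementary counting: 720 − 240 = 480.

480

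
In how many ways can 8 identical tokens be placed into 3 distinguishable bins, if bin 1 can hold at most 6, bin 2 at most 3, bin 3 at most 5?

Ignoring the caps, the number of non-negative solutions to x_1+…+x_3 = 8 is C(10,2) = 45.
Subtract solutions that violate a single cap (substitute x_i' = x_i − (cap_i+1)): x_1 ≥ 7 gives C(3,2) = 3; x_2 ≥ 4 gives C(6,2) = 15; x_3 ≥ 6 gives C(4,2) = 6. Together 24.
No two caps can be exceeded simultaneously, so the pair terms are all 0.
By inclusion–exclusion the count is 45 − 24 + 0 = 21.

21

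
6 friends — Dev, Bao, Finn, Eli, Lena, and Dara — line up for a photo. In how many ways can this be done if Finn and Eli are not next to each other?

480

There are 6! = 720 arrangements in all. If Finn and Eli are adjacent, merging them into one block gives 2·(5)! = 240 arrangements.
So 720 − 240 = 480 arrangements keep them apart.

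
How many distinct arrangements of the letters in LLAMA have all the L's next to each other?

Treat the 2 copies of L as a single block. The multiset to arrange is then {LL, A, A, M}, 4 items in all.
That gives (4)!/(2!) = 12 arrangements.

12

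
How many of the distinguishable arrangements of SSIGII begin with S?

20

With the first slot taken by S, it remains to arrange the other 5 letters (SIGII).
Those 5 letters have I appearing 3 times, giving (5)!/(3!) = 20.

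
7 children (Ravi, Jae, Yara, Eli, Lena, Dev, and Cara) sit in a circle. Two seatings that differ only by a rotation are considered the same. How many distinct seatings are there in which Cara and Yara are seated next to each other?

240

Glue Cara and Yara into a block (2 internal orders). Seating 6 units around a circle gives (5)! arrangements.
So 2 × (5)! = 2 × 120 = 240.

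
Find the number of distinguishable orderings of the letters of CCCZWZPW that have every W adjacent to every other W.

420

Treat the 2 copies of W as a single block. The multiset to arrange is then {WW, C, C, C, P, Z, Z}, 7 items in all.
That gives (7)!/(3!·2!) = 420 arrangements.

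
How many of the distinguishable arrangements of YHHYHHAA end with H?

210

Fix H in the last position and arrange the remaining 7 letters.
Those 7 letters have A appearing twice, H appearing 3 times, and Y appearing twice, giving (7)!/(3!·2!·2!) = 210.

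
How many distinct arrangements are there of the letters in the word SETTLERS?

Letter multiplicities in SETTLERS: E×2, L×1, R×1, S×2, T×2.
Dividing 8! = 40320 by 2!·2!·2! = 8 for the repeated letters gives 5040.

5040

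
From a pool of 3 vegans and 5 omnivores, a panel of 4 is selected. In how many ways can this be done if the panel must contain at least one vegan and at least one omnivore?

65

Unrestricted: C(8,4) = 70 ways to pick any 4 of the 8.
Subtract selections that omit an entire group: no vegans → C(5,4) = 5; no omnivores → C(3,4) = 0.
Both groups omitted at once is impossible, so 70 − 5 = 65.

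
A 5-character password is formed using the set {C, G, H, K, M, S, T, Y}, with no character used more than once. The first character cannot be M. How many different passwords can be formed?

5880

The first character has 8−1 = 7 choices (anything except M).
The remaining 4 characters are filled from the other 7 symbols without repetition: 7 × 6 × 5 × 4 = 840.
Total: 7 × 840 = 5880.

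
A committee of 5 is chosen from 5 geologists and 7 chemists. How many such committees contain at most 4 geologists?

791

Split by how many geologists are chosen (0 through 4).
Sum: C(5,0)·C(7,5) + C(5,1)·C(7,4) + C(5,2)·C(7,3) + C(5,3)·C(7,2) + C(5,4)·C(7,1) = 21 + 175 + 350 + 210 + 35 = 791.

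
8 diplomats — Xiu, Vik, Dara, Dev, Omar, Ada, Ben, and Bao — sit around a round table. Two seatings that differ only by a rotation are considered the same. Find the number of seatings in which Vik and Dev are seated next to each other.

Treat {Vik, Dev} as one unit (2 internal orders) and seat the resulting 7 units around the table: (6)! circular arrangements.
So 2 × (6)! = 2 × 720 = 1440.

1440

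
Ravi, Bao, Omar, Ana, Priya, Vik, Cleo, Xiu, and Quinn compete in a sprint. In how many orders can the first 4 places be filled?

This is an ordered selection of 4 from 9: P(9,4).
That gives 9 × 8 × 7 × 6 = 3024.

3024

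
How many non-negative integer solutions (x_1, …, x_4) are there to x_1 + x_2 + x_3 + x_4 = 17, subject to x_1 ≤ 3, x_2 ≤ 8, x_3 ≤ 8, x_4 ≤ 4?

Ignoring the caps, the number of non-negative solutions to x_1+…+x_4 = 17 is C(20,3) = 1140.
Subtract solutions that violate a single cap (substitute x_i' = x_i − (cap_i+1)): x_1 ≥ 4 gives C(16,3) = 560; x_2 ≥ 9 gives C(11,3) = 165; x_3 ≥ 9 gives C(11,3) = 165; x_4 ≥ 5 gives C(15,3) = 455. Together 1345.
Add back pairs where two caps are both exceeded: 35 + 35 + 165 + 0 + 20 + 20 = 275.
By inclusion–exclusion the count is 1140 − 1345 + 275 = 70.

70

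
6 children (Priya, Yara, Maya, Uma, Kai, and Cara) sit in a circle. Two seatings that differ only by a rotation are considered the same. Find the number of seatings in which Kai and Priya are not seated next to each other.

Without the restriction there are (5)! = 120 seatings.
Seatings with Kai beside Priya: treat them as a block with 2 internal orders, giving 2 × (4)! = 48.
Subtracting, 120 − 48 = 72.

72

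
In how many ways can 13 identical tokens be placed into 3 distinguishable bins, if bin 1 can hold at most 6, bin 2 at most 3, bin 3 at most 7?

10

By stars and bars, unrestricted non-negative solutions to x_1+…+x_3 = 13 number C(13+2,2) = 105.
Subtract solutions that violate a single cap (substitute x_i' = x_i − (cap_i+1)): x_1 ≥ 7 gives C(8,2) = 28; x_2 ≥ 4 gives C(11,2) = 55; x_3 ≥ 8 gives C(7,2) = 21. Together 104.
Add back pairs where two caps are both exceeded: 6 + 0 + 3 = 9.
By inclusion–exclusion the count is 105 − 104 + 9 = 10.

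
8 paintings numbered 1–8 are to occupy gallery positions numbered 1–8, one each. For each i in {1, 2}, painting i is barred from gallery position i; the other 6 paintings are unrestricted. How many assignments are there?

Let Aᵢ (for i ∈ {1, 2}) be the placements that put painting i in its forbidden gallery position. Any j of these fix j positions, leaving (8−j)! ways to fill the rest, and there are C(2,j) ways to pick which j.
By inclusion–exclusion, the number of valid placements is Σ_{j=0}^{2} (−1)^j C(2,j)·(8−j)!.
Computing: 40320 − 10080 + 720 = 30960.

30960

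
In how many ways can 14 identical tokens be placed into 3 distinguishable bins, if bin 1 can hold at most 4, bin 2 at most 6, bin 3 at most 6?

Ignoring the caps, the number of non-negative solutions to x_1+…+x_3 = 14 is C(16,2) = 120.
Subtract solutions that violate a single cap (substitute x_i' = x_i − (cap_i+1)): x_1 ≥ 5 gives C(11,2) = 55; x_2 ≥ 7 gives C(9,2) = 36; x_3 ≥ 7 gives C(9,2) = 36. Together 127.
Add back pairs where two caps are both exceeded: 6 + 6 + 1 = 13.
By inclusion–exclusion the count is 120 − 127 + 13 = 6.

6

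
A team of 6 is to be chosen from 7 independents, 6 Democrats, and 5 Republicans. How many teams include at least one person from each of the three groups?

With no constraint there are C(18,6) = 18564 possible selections.
Selections missing a whole group: no independents → C(11,6) = 462; no Democrats → C(12,6) = 924; no Republicans → C(13,6) = 1716.
Add back selections omitting two groups (i.e. drawn from a single group): C(7,6) + C(6,6) + C(5,6) = 8.
By inclusion–exclusion: 18564 − 3102 + 8 = 15470.

15470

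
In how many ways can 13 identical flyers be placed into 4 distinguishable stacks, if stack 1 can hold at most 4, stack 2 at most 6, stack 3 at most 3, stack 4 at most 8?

106

Ignoring the caps, the number of non-negative solutions to x_1+…+x_4 = 13 is C(16,3) = 560.
Subtract solutions that violate a single cap (substitute x_i' = x_i − (cap_i+1)): x_1 ≥ 5 gives C(11,3) = 165; x_2 ≥ 7 gives C(9,3) = 84; x_3 ≥ 4 gives C(12,3) = 220; x_4 ≥ 9 gives C(7,3) = 35. Together 504.
Add back pairs where two caps are both exceeded: 4 + 35 + 0 + 10 + 0 + 1 = 50.
By inclusion–exclusion the count is 560 − 504 + 50 = 106.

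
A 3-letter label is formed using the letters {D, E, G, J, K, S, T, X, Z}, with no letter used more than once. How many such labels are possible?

504

Choose and order 3 of the 9 symbols: the first letter has 9 options, the next 8, then 7.
That product is 9 × 8 × 7 = 504.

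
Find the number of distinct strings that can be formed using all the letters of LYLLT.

20

LYLLT has 5 letters with L appearing 3 times.
So there are 5! / (3!) = 20 distinguishable arrangements.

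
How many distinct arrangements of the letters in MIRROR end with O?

Fix O in the last position and arrange the remaining 5 letters.
Those 5 letters have R appearing 3 times, giving (5)!/(3!) = 20.

20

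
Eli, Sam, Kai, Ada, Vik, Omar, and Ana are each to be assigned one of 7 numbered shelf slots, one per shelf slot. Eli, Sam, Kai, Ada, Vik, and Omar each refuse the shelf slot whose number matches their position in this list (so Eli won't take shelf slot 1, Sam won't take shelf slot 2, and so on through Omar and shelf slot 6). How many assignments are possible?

Let Aᵢ (for 1 ≤ i ≤ 6) be the placements that put person i in their forbidden shelf slot. Any j of these fix j positions, leaving (7−j)! ways to fill the rest, and there are C(6,j) ways to pick which j.
By inclusion–exclusion, the number of valid placements is Σ_{j=0}^{6} (−1)^j C(6,j)·(7−j)!.
Computing: 5040 − 4320 + 1800 − 480 + 90 − 12 + 1 = 2119.

2119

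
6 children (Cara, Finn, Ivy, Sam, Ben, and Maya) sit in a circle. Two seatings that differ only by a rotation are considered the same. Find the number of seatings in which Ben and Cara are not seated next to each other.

All circular seatings of 6 people number (5)! = 120.
Seatings with Ben beside Cara: treat them as a block with 2 internal orders, giving 2 × (4)! = 48.
Subtracting, 120 − 48 = 72.

72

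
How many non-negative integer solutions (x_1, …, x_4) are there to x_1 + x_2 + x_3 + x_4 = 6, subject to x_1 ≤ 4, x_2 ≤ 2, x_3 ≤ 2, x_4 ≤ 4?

37

Without the upper bounds there are C(9,3) = 84 ways to split 6 among 4 variables.
Subtract solutions that violate a single cap (substitute x_i' = x_i − (cap_i+1)): x_1 ≥ 5 gives C(4,3) = 4; x_2 ≥ 3 gives C(6,3) = 20; x_3 ≥ 3 gives C(6,3) = 20; x_4 ≥ 5 gives C(4,3) = 4. Together 48.
Add back pairs where two caps are both exceeded: 0 + 0 + 0 + 1 + 0 + 0 = 1.
By inclusion–exclusion the count is 84 − 48 + 1 = 37.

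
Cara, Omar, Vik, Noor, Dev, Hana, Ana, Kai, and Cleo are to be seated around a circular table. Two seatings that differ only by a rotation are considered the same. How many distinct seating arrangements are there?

40320

Seat Cara anywhere (absorbing the rotational symmetry), then permute the other 8: (8)! = 40320.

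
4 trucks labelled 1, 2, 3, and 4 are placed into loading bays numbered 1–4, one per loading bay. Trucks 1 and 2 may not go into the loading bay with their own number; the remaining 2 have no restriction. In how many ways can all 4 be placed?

14

Let Aᵢ (for i ∈ {1, 2}) be the placements that put truck i in its forbidden loading bay. Any j of these fix j positions, leaving (4−j)! ways to fill the rest, and there are C(2,j) ways to pick which j.
By inclusion–exclusion, the number of valid placements is Σ_{j=0}^{2} (−1)^j C(2,j)·(4−j)!.
Computing: 24 − 12 + 2 = 14.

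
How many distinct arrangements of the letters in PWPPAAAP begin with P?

140

With the first slot taken by P, it remains to arrange the other 7 letters (WPPAAAP).
Those 7 letters have A appearing 3 times and P appearing 3 times, giving (7)!/(3!·3!) = 140.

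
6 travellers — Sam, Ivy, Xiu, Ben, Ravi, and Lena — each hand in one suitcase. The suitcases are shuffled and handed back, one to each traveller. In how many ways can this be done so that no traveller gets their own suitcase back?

265

Let Aᵢ be the assignments in which traveller i gets their own suitcase. We want the size of the complement of A₁∪…∪A_6.
By inclusion–exclusion this is Σ_{j=0}^{6} (−1)^j C(6,j)·(6−j)!.
Computing: 720 − 720 + 360 − 120 + 30 − 6 + 1 = 265.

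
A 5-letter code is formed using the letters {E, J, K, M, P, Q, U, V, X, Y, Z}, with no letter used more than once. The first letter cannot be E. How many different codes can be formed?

The first letter has 11−1 = 10 choices (anything except E).
The remaining 4 letters are filled from the other 10 symbols without repetition: 10 × 9 × 8 × 7 = 5040.
Total: 10 × 5040 = 50400.

50400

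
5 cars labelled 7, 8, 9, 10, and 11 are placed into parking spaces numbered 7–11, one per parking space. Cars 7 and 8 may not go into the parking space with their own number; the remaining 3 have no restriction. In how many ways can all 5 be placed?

Let Aᵢ (for i ∈ {7, 8}) be the placements that put car i in its forbidden parking space. Any j of these fix j positions, leaving (5−j)! ways to fill the rest, and there are C(2,j) ways to pick which j.
By inclusion–exclusion, the number of valid placements is Σ_{j=0}^{2} (−1)^j C(2,j)·(5−j)!.
Computing: 120 − 48 + 6 = 78.

78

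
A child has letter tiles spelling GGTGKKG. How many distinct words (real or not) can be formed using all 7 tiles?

105

Letter multiplicities in GGTGKKG: G×4, K×2, T×1.
The number of distinct arrangements is 7!/(4!·2!) = 5040/48 = 105.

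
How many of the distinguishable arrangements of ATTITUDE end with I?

840

Fix I in the last position and arrange the remaining 7 letters.
Those 7 letters have T appearing 3 times, giving (7)!/(3!) = 840.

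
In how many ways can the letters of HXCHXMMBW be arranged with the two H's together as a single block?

Treat the 2 copies of H as a single block. The multiset to arrange is then {HH, B, C, M, M, W, X, X}, 8 items in all.
That gives (8)!/(2!·2!) = 10080 arrangements.

10080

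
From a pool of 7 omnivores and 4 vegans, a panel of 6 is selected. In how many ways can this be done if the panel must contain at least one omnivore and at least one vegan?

455

Unrestricted: C(11,6) = 462 ways to pick any 6 of the 11.
Subtract selections that omit an entire group: no omnivores → C(4,6) = 0; no vegans → C(7,6) = 7.
Both groups omitted at once is impossible, so 462 − 7 = 455.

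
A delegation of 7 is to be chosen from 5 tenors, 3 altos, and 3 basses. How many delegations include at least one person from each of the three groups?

Total 7-person selections from all 11: C(11,7) = 330.
Subtract selections that omit an entire group: no tenors → C(6,7) = 0; no altos → C(8,7) = 8; no basses → C(8,7) = 8.
Add back selections omitting two groups (i.e. drawn from a single group): C(5,7) + C(3,7) + C(3,7) = 0.
By inclusion–exclusion: 330 − 16 + 0 = 314.

314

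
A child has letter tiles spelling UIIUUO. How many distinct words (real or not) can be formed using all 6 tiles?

60

Letter multiplicities in UIIUUO: I×2, O×1, U×3.
The number of distinct arrangements is 6!/(3!·2!) = 720/12 = 60.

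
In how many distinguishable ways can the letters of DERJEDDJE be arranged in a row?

5040

The 9 letters of DERJEDDJE have repeats: D appearing 3 times, E appearing 3 times, and J appearing twice.
So there are 9! / (3!·3!·2!) = 5040 distinguishable arrangements.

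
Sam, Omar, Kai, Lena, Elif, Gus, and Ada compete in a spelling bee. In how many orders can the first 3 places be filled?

210

This is an ordered selection of 3 from 7: P(7,3).
That gives 7 × 6 × 5 = 210.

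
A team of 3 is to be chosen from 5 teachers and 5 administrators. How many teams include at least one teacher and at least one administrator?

100

Total 3-person selections from all 10: C(10,3) = 120.
Subtract selections that omit an entire group: no teachers → C(5,3) = 10; no administrators → C(5,3) = 10.
Both groups omitted at once is impossible, so 120 − 20 = 100.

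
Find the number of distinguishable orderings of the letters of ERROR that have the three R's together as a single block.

Treat the 3 copies of R as a single block. The multiset to arrange is then {RRR, E, O}, 3 items in all.
All 3 items are distinct, so there are (3)! = 6 arrangements.

6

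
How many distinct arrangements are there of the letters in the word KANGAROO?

10080

The 8 letters of KANGAROO have repeats: A appearing twice and O appearing twice.
So there are 8! / (2!·2!) = 10080 distinguishable arrangements.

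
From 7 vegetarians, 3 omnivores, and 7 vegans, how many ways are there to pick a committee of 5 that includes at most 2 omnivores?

6097

Split by how many omnivores are chosen (0 through 2).
Sum: C(3,0)·C(14,5) + C(3,1)·C(14,4) + C(3,2)·C(14,3) = 2002 + 3003 + 1092 = 6097.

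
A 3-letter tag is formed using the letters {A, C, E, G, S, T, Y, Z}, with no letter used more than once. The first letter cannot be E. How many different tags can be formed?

294

The first letter has 8−1 = 7 choices (anything except E).
The remaining 2 letters are filled from the other 7 symbols without repetition: 7 × 6 = 42.
Total: 7 × 42 = 294.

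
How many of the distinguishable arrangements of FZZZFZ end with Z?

With the last slot taken by Z, it remains to arrange the other 5 letters (FZZFZ).
Those 5 letters have F appearing twice and Z appearing 3 times, giving (5)!/(3!·2!) = 10.

10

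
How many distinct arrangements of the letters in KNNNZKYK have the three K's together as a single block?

120

Treat the 3 copies of K as a single block. The multiset to arrange is then {KKK, N, N, N, Y, Z}, 6 items in all.
That gives (6)!/(3!) = 120 arrangements.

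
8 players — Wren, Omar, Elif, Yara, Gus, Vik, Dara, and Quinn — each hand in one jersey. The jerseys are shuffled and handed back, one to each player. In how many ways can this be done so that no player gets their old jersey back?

This is the derangement count D_8: permutations of 8 items with no fixed point.
By inclusion–exclusion this is Σ_{j=0}^{8} (−1)^j C(8,j)·(8−j)!.
Computing: 40320 − 40320 + 20160 − 6720 + 1680 − 336 + 56 − 8 + 1 = 14833.

14833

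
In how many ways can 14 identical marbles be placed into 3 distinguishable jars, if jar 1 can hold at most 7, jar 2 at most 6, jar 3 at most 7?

Without the upper bounds there are C(16,2) = 120 ways to split 14 among 3 jars.
Subtract solutions that violate a single cap (substitute x_i' = x_i − (cap_i+1)): x_1 ≥ 8 gives C(8,2) = 28; x_2 ≥ 7 gives C(9,2) = 36; x_3 ≥ 8 gives C(8,2) = 28. Together 92.
No two caps can be exceeded simultaneously, so the pair terms are all 0.
By inclusion–exclusion the count is 120 − 92 + 0 = 28.

28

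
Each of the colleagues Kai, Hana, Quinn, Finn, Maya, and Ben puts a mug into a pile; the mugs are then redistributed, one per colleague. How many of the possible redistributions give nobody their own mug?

Count assignments avoiding every fixed point. For any j of the 6 colleagues fixed to their own mug, the other 6−j can be arranged in (6−j)! ways.
By inclusion–exclusion this is Σ_{j=0}^{6} (−1)^j C(6,j)·(6−j)!.
Computing: 720 − 720 + 360 − 120 + 30 − 6 + 1 = 265.

265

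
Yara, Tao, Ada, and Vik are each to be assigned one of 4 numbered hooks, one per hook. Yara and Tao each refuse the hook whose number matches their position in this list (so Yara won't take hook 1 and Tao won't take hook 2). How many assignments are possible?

14

Let Aᵢ (for i ∈ {1, 2}) be the placements that put person i in their forbidden hook. Any j of these fix j positions, leaving (4−j)! ways to fill the rest, and there are C(2,j) ways to pick which j.
By inclusion–exclusion, the number of valid placements is Σ_{j=0}^{2} (−1)^j C(2,j)·(4−j)!.
Computing: 24 − 12 + 2 = 14.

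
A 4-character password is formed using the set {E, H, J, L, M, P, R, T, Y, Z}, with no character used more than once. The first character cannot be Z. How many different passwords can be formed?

4536

The first character has 10−1 = 9 choices (anything except Z).
The remaining 3 characters are filled from the other 9 symbols without repetition: 9 × 8 × 7 = 504.
Total: 9 × 504 = 4536.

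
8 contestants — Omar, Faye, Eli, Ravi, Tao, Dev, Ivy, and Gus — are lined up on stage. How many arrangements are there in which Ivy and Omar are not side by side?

30240

There are 8! = 40320 arrangements in all. If Ivy and Omar are adjacent, merging them into one block gives 2·(7)! = 10080 arrangements.
So 40320 − 10080 = 30240 arrangements keep them apart.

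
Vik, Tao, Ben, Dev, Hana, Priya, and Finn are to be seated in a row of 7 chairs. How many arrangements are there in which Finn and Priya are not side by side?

3600

There are 7! = 5040 arrangements in all. If Finn and Priya are adjacent, merging them into one block gives 2·(6)! = 1440 arrangements.
So 5040 − 1440 = 3600 arrangements keep them apart.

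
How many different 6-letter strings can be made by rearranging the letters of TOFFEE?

180

TOFFEE has 6 letters with E appearing twice and F appearing twice.
The number of distinct arrangements is 6!/(2!·2!) = 720/4 = 180.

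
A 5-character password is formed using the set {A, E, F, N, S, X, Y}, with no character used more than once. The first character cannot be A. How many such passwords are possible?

2160

The first character has 7−1 = 6 choices (anything except A).
The remaining 4 characters are filled from the other 6 symbols without repetition: 6 × 5 × 4 × 3 = 360.
Total: 6 × 360 = 2160.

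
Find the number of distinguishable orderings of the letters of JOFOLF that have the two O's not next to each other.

120

There are 6!/(2!·2!) = 180 arrangements of JOFOLF in total.
If the two O's are adjacent, glue them into one block, leaving 5 items to arrange: (5)!/(2!) = 60 ways.
Hence 180 − 60 = 120.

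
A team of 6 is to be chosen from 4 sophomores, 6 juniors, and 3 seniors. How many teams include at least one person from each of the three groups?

1416

With no constraint there are C(13,6) = 1716 possible selections.
Subtract selections that omit an entire group: no sophomores → C(9,6) = 84; no juniors → C(7,6) = 7; no seniors → C(10,6) = 210.
Add back selections omitting two groups (i.e. drawn from a single group): C(4,6) + C(6,6) + C(3,6) = 1.
By inclusion–exclusion: 1716 − 301 + 1 = 1416.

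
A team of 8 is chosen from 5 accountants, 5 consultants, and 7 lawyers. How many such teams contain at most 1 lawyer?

885

Split by how many lawyers are chosen (0 through 1).
Sum: C(7,0)·C(10,8) + C(7,1)·C(10,7) = 45 + 840 = 885.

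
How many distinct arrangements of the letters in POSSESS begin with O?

Fix O in the first position and arrange the remaining 6 letters.
Those 6 letters have S appearing 4 times, giving (6)!/(4!) = 30.

30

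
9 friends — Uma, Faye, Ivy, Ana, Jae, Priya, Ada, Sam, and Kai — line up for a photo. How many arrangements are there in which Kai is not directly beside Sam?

Of the 9! = 362880 arrangements, those with Kai and Sam adjacent number 2 × 8! = 80640 (treat the pair as a block with 2 internal orders).
So 362880 − 80640 = 282240 arrangements keep them apart.

282240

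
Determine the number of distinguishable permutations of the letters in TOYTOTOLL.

Letter multiplicities in TOYTOTOLL: L×2, O×3, T×3, Y×1.
The number of distinct arrangements is 9!/(3!·3!·2!) = 362880/72 = 5040.

5040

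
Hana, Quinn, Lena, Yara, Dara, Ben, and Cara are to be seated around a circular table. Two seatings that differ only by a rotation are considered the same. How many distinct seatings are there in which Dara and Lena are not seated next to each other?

Without the restriction there are (6)! = 720 seatings.
Those with Dara next to Lena: fuse the pair into one unit and seat 6 units around a circle — 2·(5)! = 240.
Subtracting, 720 − 240 = 480.

480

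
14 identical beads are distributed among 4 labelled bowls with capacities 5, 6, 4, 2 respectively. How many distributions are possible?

Ignoring the caps, the number of non-negative solutions to x_1+…+x_4 = 14 is C(17,3) = 680.
Subtract solutions that violate a single cap (substitute x_i' = x_i − (cap_i+1)): x_1 ≥ 6 gives C(11,3) = 165; x_2 ≥ 7 gives C(10,3) = 120; x_3 ≥ 5 gives C(12,3) = 220; x_4 ≥ 3 gives C(14,3) = 364. Together 869.
Add back pairs where two caps are both exceeded: 4 + 20 + 56 + 10 + 35 + 84 = 209.
Subtract triples: 0 + 0 + 1 + 0 = 1.
By inclusion–exclusion the count is 680 − 869 + 209 − 1 = 19.

19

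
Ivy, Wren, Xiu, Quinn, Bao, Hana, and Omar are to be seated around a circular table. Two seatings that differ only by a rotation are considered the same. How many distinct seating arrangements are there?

720

Around a circle, 7 distinct people have 7!/7 = (6)! = 720 rotationally distinct seatings.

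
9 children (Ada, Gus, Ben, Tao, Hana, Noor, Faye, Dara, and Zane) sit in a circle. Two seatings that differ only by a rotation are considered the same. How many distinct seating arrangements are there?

Seat Ada anywhere (absorbing the rotational symmetry), then permute the other 8: (8)! = 40320.

40320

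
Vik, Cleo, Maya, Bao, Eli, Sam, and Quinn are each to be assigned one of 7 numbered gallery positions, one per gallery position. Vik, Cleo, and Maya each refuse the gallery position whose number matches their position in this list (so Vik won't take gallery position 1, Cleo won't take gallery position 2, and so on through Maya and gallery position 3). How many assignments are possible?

Let Aᵢ (for i ∈ {1, 2, 3}) be the placements that put person i in their forbidden gallery position. Any j of these fix j positions, leaving (7−j)! ways to fill the rest, and there are C(3,j) ways to pick which j.
By inclusion–exclusion, the number of valid placements is Σ_{j=0}^{3} (−1)^j C(3,j)·(7−j)!.
Computing: 5040 − 2160 + 360 − 24 = 3216.

3216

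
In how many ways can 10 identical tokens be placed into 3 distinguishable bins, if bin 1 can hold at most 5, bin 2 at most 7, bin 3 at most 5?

30

Ignoring the caps, the number of non-negative solutions to x_1+…+x_3 = 10 is C(12,2) = 66.
Subtract solutions that violate a single cap (substitute x_i' = x_i − (cap_i+1)): x_1 ≥ 6 gives C(6,2) = 15; x_2 ≥ 8 gives C(4,2) = 6; x_3 ≥ 6 gives C(6,2) = 15. Together 36.
No two caps can be exceeded simultaneously, so the pair terms are all 0.
By inclusion–exclusion the count is 66 − 36 + 0 = 30.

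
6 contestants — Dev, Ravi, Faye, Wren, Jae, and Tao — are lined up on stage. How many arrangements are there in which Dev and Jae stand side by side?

240

Treat {Dev, Jae} as a single unit. There are 5 units to order, and the pair itself can be ordered 2 ways.
That gives 2 × 5! = 2 × 120 = 240.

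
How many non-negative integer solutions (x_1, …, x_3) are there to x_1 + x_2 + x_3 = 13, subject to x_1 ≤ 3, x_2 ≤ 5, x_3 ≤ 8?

Without the upper bounds there are C(15,2) = 105 ways to split 13 among 3 variables.
Subtract solutions that violate a single cap (substitute x_i' = x_i − (cap_i+1)): x_1 ≥ 4 gives C(11,2) = 55; x_2 ≥ 6 gives C(9,2) = 36; x_3 ≥ 9 gives C(6,2) = 15. Together 106.
Add back pairs where two caps are both exceeded: 10 + 1 + 0 = 11.
By inclusion–exclusion the count is 105 − 106 + 11 = 10.

10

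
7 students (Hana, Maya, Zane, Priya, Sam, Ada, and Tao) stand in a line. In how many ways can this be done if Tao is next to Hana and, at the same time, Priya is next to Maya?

480

Treat {Tao,Hana} as one block (2 orders) and {Priya,Maya} as another (2 orders).
That leaves 5 units to arrange: 2 × 2 × 5! = 4 × 120 = 480.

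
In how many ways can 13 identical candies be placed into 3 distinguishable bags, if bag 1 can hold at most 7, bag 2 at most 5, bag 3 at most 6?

21

By stars and bars, unrestricted non-negative solutions to x_1+…+x_3 = 13 number C(13+2,2) = 105.
Subtract solutions that violate a single cap (substitute x_i' = x_i − (cap_i+1)): x_1 ≥ 8 gives C(7,2) = 21; x_2 ≥ 6 gives C(9,2) = 36; x_3 ≥ 7 gives C(8,2) = 28. Together 85.
Add back pairs where two caps are both exceeded: 0 + 0 + 1 = 1.
By inclusion–exclusion the count is 105 − 85 + 1 = 21.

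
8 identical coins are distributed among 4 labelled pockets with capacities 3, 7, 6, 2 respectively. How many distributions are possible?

Without the upper bounds there are C(11,3) = 165 ways to split 8 among 4 pockets.
Subtract solutions that violate a single cap (substitute x_i' = x_i − (cap_i+1)): x_1 ≥ 4 gives C(7,3) = 35; x_2 ≥ 8 gives C(3,3) = 1; x_3 ≥ 7 gives C(4,3) = 4; x_4 ≥ 3 gives C(8,3) = 56. Together 96.
Add back pairs where two caps are both exceeded: 0 + 0 + 4 + 0 + 0 + 0 = 4.
By inclusion–exclusion the count is 165 − 96 + 4 = 73.

73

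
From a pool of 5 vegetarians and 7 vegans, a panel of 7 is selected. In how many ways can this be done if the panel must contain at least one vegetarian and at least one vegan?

With no constraint there are C(12,7) = 792 possible selections.
Subtract selections that omit an entire group: no vegetarians → C(7,7) = 1; no vegans → C(5,7) = 0.
Both groups omitted at once is impossible, so 792 − 1 = 791.

791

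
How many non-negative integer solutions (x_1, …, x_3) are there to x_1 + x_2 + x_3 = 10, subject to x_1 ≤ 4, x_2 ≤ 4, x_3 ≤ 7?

Ignoring the caps, the number of non-negative solutions to x_1+…+x_3 = 10 is C(12,2) = 66.
Subtract solutions that violate a single cap (substitute x_i' = x_i − (cap_i+1)): x_1 ≥ 5 gives C(7,2) = 21; x_2 ≥ 5 gives C(7,2) = 21; x_3 ≥ 8 gives C(4,2) = 6. Together 48.
Add back pairs where two caps are both exceeded: 1 + 0 + 0 = 1.
By inclusion–exclusion the count is 66 − 48 + 1 = 19.

19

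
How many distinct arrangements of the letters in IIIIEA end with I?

With the last slot taken by I, it remains to arrange the other 5 letters (IIIEA).
Those 5 letters have I appearing 3 times, giving (5)!/(3!) = 20.

20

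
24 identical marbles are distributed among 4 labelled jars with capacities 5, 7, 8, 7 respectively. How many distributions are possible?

Ignoring the caps, the number of non-negative solutions to x_1+…+x_4 = 24 is C(27,3) = 2925.
Subtract solutions that violate a single cap (substitute x_i' = x_i − (cap_i+1)): x_1 ≥ 6 gives C(21,3) = 1330; x_2 ≥ 8 gives C(19,3) = 969; x_3 ≥ 9 gives C(18,3) = 816; x_4 ≥ 8 gives C(19,3) = 969. Together 4084.
Add back pairs where two caps are both exceeded: 286 + 220 + 286 + 120 + 165 + 120 = 1197.
Subtract triples: 4 + 10 + 4 + 0 = 18.
By inclusion–exclusion the count is 2925 − 4084 + 1197 − 18 = 20.

20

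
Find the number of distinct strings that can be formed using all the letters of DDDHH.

The 5 letters of DDDHH have repeats: D appearing 3 times and H appearing twice.
So there are 5! / (3!·2!) = 10 distinguishable arrangements.

10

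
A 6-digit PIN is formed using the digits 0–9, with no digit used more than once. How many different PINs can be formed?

This is a permutation of 6 out of 10: P(10,6) = 10!/4!.
10 × 9 × 8 × 7 × 6 × 5 = 151200.

151200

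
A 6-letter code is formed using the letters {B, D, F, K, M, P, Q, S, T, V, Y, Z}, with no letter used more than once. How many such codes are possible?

665280

Choose and order 6 of the 12 symbols: the first letter has 12 options, the next 11, and so on down to 7.
That product is 12 × 11 × 10 × 9 × 8 × 7 = 665280.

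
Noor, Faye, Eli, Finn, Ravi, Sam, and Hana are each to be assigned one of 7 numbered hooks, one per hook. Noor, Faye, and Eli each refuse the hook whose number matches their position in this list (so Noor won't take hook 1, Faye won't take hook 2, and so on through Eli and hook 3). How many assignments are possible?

Let Aᵢ (for i ∈ {1, 2, 3}) be the placements that put person i in their forbidden hook. Any j of these fix j positions, leaving (7−j)! ways to fill the rest, and there are C(3,j) ways to pick which j.
By inclusion–exclusion, the number of valid placements is Σ_{j=0}^{3} (−1)^j C(3,j)·(7−j)!.
Computing: 5040 − 2160 + 360 − 24 = 3216.

3216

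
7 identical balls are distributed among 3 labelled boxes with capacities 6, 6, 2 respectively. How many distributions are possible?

19

By stars and bars, unrestricted non-negative solutions to x_1+…+x_3 = 7 number C(7+2,2) = 36.
Subtract solutions that violate a single cap (substitute x_i' = x_i − (cap_i+1)): x_1 ≥ 7 gives C(2,2) = 1; x_2 ≥ 7 gives C(2,2) = 1; x_3 ≥ 3 gives C(6,2) = 15. Together 17.
No two caps can be exceeded simultaneously, so the pair terms are all 0.
By inclusion–exclusion the count is 36 − 17 + 0 = 19.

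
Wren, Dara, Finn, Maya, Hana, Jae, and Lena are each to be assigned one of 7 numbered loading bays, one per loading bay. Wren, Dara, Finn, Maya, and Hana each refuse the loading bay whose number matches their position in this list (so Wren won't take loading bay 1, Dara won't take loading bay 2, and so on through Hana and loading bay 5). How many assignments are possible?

2428

Let Aᵢ (for 1 ≤ i ≤ 5) be the placements that put person i in their forbidden loading bay. Any j of these fix j positions, leaving (7−j)! ways to fill the rest, and there are C(5,j) ways to pick which j.
By inclusion–exclusion, the number of valid placements is Σ_{j=0}^{5} (−1)^j C(5,j)·(7−j)!.
Computing: 5040 − 3600 + 1200 − 240 + 30 − 2 = 2428.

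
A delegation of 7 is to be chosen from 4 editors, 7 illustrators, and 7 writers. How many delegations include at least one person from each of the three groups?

27734

Unrestricted: C(18,7) = 31824 ways to pick any 7 of the 18.
Selections missing a whole group: no editors → C(14,7) = 3432; no illustrators → C(11,7) = 330; no writers → C(11,7) = 330.
Add back selections omitting two groups (i.e. drawn from a single group): C(4,7) + C(7,7) + C(7,7) = 2.
By inclusion–exclusion: 31824 − 4092 + 2 = 27734.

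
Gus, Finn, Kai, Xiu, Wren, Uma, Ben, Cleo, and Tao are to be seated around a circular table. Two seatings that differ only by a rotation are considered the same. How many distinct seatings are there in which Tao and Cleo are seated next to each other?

10080

Treat {Tao, Cleo} as one unit (2 internal orders) and seat the resulting 8 units around the table: (7)! circular arrangements.
So 2 × (7)! = 2 × 5040 = 10080.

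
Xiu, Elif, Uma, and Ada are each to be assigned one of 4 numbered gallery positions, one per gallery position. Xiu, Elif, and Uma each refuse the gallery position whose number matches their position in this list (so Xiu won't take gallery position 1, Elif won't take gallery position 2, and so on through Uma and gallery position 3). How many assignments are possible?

Let Aᵢ (for i ∈ {1, 2, 3}) be the placements that put person i in their forbidden gallery position. Any j of these fix j positions, leaving (4−j)! ways to fill the rest, and there are C(3,j) ways to pick which j.
By inclusion–exclusion, the number of valid placements is Σ_{j=0}^{3} (−1)^j C(3,j)·(4−j)!.
Computing: 24 − 18 + 6 − 1 = 11.

11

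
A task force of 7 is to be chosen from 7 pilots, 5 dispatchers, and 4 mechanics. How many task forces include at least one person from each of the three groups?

With no constraint there are C(16,7) = 11440 possible selections.
Subtract selections that omit an entire group: no pilots → C(9,7) = 36; no dispatchers → C(11,7) = 330; no mechanics → C(12,7) = 792.
Add back selections omitting two groups (i.e. drawn from a single group): C(7,7) + C(5,7) + C(4,7) = 1.
By inclusion–exclusion: 11440 − 1158 + 1 = 10283.

10283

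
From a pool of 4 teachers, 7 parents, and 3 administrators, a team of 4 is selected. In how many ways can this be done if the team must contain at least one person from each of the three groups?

Total 4-person selections from all 14: C(14,4) = 1001.
Selections missing a whole group: no teachers → C(10,4) = 210; no parents → C(7,4) = 35; no administrators → C(11,4) = 330.
Add back selections omitting two groups (i.e. drawn from a single group): C(4,4) + C(7,4) + C(3,4) = 36.
By inclusion–exclusion: 1001 − 575 + 36 = 462.

462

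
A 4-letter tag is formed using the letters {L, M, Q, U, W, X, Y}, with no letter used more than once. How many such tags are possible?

840

With no repetition, fill the 4 letters in order: 7 choices, then 6, down to 4.
That product is 7 × 6 × 5 × 4 = 840.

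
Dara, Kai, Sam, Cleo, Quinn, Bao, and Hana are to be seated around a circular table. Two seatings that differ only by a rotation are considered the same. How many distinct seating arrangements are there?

720

Around a circle, 7 distinct people have 7!/7 = (6)! = 720 rotationally distinct seatings.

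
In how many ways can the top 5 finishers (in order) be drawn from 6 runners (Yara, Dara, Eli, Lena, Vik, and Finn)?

720

There are 6 choices for 1st place, 5 for 2nd, and so on down to 2 for position 5.
That gives 6 × 5 × 4 × 3 × 2 = 720.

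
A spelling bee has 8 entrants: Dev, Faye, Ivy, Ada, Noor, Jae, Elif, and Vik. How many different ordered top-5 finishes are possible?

6720

This is an ordered selection of 5 from 8: P(8,5).
That gives 8 × 7 × 6 × 5 × 4 = 6720.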